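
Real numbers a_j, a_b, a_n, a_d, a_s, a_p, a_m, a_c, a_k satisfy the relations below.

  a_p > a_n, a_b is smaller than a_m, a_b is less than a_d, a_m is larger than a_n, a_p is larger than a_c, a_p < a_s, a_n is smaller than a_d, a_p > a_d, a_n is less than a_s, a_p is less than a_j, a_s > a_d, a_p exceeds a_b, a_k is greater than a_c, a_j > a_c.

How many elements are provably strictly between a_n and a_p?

1

The relations place a_n below a_p. An element lies strictly between them when it is forced above a_n and also forced below a_p.
Above a_n: {a_d, a_j, a_m, a_s}. Below a_p: {a_b, a_c, a_d}.
Intersection: {a_d} — 1.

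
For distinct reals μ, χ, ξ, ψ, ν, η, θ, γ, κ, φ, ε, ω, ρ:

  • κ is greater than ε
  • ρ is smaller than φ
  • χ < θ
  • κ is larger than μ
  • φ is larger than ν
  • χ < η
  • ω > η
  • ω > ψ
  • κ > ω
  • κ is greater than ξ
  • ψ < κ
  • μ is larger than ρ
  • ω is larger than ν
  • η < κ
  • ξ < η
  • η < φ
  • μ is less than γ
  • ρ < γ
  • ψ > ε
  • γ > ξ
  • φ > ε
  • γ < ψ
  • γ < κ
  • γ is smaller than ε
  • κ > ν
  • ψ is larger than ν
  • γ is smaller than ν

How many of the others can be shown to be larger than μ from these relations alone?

7

From μ the given relations immediately reach γ, κ.
From those, ε, ν, ψ — 5 in total.
From those, ω, φ — 7 in total.
No other element is forced above μ by the given relations, so the count is 7.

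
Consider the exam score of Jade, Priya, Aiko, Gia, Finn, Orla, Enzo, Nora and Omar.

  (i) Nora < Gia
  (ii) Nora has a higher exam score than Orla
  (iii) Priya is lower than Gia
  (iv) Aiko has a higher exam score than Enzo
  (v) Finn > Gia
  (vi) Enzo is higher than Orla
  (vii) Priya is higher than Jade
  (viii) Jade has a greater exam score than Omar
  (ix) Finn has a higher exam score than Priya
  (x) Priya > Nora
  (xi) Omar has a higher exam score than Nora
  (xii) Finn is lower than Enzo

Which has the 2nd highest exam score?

Piecing the relations together gives one ordering: Orla < Nora < Omar < Jade < Priya < Gia < Finn < Enzo < Aiko.
The 2nd largest is Enzo.

Enzo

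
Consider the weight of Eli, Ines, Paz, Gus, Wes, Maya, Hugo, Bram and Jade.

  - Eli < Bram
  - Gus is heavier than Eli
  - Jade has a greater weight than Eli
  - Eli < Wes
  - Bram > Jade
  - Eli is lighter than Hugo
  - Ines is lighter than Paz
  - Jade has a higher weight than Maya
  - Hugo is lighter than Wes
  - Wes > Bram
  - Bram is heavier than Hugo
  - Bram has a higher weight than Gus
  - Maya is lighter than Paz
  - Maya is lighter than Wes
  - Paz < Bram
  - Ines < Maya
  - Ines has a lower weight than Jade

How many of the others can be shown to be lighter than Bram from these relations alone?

7

The elements the relations force below Bram are Ines, Eli, Gus, Maya, Paz, Jade, Hugo — no chain reaches any other.
That is 7.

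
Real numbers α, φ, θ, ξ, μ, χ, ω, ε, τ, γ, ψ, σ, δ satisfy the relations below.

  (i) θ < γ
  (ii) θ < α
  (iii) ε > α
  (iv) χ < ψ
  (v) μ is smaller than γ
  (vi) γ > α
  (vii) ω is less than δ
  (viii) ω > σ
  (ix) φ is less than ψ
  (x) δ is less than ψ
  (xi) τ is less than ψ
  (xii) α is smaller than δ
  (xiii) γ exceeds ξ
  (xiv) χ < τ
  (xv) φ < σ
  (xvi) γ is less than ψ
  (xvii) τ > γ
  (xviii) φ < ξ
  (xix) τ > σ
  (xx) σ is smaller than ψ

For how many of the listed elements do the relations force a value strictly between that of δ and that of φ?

2

The relations place φ below δ. An element lies strictly between them when it is forced above φ and also forced below δ.
Above φ: {σ, ξ, ω, γ, τ, ψ}. Below δ: {σ, θ, ω, α}.
Intersection: {σ, ω} — 2.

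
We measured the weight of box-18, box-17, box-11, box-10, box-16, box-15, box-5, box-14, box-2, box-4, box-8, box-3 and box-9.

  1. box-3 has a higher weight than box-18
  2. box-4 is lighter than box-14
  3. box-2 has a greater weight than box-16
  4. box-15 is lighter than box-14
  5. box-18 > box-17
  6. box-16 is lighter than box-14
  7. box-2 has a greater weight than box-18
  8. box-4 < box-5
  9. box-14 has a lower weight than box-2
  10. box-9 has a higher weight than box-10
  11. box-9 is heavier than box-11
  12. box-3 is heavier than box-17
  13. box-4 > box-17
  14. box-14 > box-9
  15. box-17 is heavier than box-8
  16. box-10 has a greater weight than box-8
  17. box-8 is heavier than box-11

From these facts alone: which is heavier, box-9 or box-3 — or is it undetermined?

Following every chain through box-9: above box-9 we get box-14, box-2; below box-9 we get box-11, box-8, box-10.
box-3 is not reached, and no chain runs the other way from box-3 to box-9.
So the given relations leave the order of box-9 and box-3 undetermined.

undetermined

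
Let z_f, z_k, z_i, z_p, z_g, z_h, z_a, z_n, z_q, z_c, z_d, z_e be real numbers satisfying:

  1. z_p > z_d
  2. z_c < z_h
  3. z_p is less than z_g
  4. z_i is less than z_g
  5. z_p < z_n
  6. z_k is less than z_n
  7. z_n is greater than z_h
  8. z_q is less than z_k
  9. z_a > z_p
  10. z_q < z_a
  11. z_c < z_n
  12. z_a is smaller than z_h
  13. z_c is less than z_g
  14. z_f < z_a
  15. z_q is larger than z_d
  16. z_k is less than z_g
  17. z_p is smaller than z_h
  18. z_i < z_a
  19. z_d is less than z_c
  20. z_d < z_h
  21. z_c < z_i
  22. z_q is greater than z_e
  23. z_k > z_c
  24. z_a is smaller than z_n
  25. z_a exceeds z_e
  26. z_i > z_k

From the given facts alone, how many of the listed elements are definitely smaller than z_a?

Directly below z_a: z_e, z_q, z_p, z_i, z_f.
One step further: z_d, z_c, z_k (8 so far).
Nothing else is reachable below z_a; 8 in all.

8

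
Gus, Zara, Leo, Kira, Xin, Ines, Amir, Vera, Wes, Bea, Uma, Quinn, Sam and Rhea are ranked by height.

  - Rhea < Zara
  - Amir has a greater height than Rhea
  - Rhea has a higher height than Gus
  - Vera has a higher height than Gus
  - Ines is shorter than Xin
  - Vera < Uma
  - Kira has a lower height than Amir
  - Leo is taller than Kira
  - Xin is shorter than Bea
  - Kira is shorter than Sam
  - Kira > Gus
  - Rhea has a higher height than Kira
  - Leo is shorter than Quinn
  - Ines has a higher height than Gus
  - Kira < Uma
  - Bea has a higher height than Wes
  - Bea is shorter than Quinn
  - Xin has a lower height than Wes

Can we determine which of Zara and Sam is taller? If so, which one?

undetermined

Following every chain through Sam: below Sam we get Gus, Kira.
Zara is not reached, and no chain runs the other way from Zara to Sam.
So the given relations leave the order of Sam and Zara undetermined.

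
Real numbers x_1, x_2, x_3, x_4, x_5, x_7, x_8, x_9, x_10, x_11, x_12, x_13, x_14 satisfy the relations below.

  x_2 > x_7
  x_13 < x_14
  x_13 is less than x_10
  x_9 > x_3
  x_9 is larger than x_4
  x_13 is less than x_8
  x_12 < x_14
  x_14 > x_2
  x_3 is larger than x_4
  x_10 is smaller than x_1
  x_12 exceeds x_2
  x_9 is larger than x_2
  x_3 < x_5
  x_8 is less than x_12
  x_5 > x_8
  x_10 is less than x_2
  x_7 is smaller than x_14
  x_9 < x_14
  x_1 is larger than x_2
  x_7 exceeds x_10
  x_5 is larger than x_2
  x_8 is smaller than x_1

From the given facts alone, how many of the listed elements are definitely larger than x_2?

Directly above x_2: x_12, x_5, x_9, x_1, x_14.
Nothing else is reachable above x_2; 5 in all.

5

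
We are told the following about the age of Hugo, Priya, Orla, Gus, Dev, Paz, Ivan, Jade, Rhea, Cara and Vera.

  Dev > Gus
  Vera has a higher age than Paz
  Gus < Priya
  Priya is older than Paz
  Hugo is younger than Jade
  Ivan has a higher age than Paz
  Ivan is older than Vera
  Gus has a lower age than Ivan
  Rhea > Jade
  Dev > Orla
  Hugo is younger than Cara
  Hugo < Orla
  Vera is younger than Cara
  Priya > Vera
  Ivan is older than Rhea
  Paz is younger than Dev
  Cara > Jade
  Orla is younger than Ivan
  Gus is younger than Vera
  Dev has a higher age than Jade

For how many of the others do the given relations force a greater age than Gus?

5

The elements the relations force above Gus are Vera, Priya, Dev, Ivan, Cara — no chain reaches any other.
That is 5.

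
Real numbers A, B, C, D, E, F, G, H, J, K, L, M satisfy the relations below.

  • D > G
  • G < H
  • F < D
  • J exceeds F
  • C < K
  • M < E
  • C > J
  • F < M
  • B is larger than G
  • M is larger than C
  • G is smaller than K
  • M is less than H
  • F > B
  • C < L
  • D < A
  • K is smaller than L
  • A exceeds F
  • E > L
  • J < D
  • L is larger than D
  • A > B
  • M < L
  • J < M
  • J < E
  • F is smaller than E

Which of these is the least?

G

B is not least since G < B; F is not least since B < F; J is not least since F < J; C is not least since J < C; M is not least since F < M; D is not least since J < D; K is not least since G < K; H is not least since G < H; L is not least since C < L; A is not least since F < A; E is not least since L < E.
Only G has nothing below it, so G is the least.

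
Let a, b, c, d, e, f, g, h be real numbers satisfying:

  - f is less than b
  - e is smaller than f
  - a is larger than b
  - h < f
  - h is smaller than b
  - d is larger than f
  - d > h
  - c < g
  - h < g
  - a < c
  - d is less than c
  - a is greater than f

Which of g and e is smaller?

Chaining the given relations: e < f < b < a < c < g.
So e < g; e is the smaller of the two.

e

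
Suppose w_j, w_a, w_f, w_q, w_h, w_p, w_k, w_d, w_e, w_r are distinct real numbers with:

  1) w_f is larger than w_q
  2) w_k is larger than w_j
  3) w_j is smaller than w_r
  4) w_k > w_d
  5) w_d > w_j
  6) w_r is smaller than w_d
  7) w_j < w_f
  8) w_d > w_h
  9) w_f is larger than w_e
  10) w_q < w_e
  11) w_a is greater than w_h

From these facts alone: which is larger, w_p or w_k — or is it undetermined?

Following every chain through w_p: nothing is chained to w_p.
w_k is not reached, and no chain runs the other way from w_k to w_p.
So the given relations leave the order of w_p and w_k undetermined.

undetermined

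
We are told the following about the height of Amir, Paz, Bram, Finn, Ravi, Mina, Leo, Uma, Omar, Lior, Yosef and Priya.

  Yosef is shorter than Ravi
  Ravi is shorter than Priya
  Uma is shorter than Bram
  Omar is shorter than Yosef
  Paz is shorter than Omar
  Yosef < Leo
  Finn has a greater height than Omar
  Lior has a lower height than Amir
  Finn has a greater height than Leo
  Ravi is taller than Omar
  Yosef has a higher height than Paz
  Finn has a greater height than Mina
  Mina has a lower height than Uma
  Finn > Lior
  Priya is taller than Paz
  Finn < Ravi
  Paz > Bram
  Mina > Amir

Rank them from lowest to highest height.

Lior < Amir < Mina < Uma < Bram < Paz < Omar < Yosef < Leo < Finn < Ravi < Priya

Nothing is placed below Lior, so it is least; from there Lior < Amir; Amir < Mina; Mina < Uma; Uma < Bram; Bram < Paz; Paz < Omar; Omar < Yosef; Yosef < Leo; Leo < Finn; Finn < Ravi; Ravi < Priya, each given directly.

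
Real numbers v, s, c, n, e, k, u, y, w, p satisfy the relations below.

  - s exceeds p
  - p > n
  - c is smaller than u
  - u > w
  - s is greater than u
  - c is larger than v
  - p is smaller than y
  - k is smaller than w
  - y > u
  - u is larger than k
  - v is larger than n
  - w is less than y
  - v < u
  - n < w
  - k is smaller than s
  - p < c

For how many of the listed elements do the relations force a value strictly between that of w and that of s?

Chaining upward from w reaches: u, y.
Chaining downward from s reaches: n, v, p, k, c, u.
Strictly between w and s are those in both lists: u — 1 element.

1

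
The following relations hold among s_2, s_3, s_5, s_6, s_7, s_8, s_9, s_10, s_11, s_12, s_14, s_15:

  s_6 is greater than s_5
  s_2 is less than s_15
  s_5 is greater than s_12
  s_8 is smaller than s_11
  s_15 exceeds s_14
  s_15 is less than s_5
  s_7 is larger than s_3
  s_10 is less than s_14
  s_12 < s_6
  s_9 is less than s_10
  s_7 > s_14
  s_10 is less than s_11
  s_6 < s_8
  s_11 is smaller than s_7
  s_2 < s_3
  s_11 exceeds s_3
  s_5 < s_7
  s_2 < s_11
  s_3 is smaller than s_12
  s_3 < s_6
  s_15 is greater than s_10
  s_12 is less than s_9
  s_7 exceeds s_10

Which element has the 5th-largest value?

The consecutive relations fix a unique order: s_2 < s_3 < s_12 < s_9 < s_10 < s_14 < s_15 < s_5 < s_6 < s_8 < s_11 < s_7.
Counting 5 from the largest end gives s_5.

s_5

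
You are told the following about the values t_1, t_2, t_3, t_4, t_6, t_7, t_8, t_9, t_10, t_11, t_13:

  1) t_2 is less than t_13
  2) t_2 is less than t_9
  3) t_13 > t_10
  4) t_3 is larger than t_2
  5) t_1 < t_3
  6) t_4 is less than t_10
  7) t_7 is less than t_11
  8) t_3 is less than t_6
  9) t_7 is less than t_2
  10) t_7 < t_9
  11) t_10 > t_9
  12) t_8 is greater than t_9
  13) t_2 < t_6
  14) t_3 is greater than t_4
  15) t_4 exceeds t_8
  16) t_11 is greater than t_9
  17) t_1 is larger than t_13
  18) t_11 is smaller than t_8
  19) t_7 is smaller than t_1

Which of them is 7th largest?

Chaining the given pairs: t_7 < t_2 < t_9 < t_11 < t_8 < t_4 < t_10 < t_13 < t_1 < t_3 < t_6.
The 7th largest is t_8.

t_8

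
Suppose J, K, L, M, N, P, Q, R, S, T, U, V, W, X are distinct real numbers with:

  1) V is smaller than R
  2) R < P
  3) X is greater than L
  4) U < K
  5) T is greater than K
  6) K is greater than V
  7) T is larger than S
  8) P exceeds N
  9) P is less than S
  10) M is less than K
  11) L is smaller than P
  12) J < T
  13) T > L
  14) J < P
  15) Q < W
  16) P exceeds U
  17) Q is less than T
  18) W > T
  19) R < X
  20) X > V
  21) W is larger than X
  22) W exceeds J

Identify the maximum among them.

W

Chaining downward from W: directly below it, J, Q, X, T; then V, R, L, K, S; then U, M, P; then N.
That covers every other element, and nothing is given above W, so W is the maximum.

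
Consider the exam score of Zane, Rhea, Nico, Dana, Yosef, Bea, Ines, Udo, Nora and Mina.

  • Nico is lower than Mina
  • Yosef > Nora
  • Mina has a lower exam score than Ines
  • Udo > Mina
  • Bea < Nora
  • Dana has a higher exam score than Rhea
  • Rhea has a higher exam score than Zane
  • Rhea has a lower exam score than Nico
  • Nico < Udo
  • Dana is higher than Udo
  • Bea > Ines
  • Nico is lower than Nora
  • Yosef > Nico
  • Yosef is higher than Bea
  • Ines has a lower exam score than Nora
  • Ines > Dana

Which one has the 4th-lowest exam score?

The consecutive relations fix a unique order: Zane < Rhea < Nico < Mina < Udo < Dana < Ines < Bea < Nora < Yosef.
Counting 4 from the smallest end gives Mina.

Mina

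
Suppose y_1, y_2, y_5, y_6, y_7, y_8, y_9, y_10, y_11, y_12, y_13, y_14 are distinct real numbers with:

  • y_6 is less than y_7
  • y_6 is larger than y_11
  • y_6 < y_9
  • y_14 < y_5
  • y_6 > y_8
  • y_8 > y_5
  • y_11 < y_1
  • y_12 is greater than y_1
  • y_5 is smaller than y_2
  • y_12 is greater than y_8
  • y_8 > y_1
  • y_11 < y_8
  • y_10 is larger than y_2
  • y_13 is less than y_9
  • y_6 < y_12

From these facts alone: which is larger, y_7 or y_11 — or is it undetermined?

y_7

y_11 < y_1 and y_1 < y_8 give y_11 < y_8.
With y_8 < y_6: y_11 < y_1 < y_8 < y_6.
With y_6 < y_7: y_11 < y_1 < y_8 < y_6 < y_7.
So y_7 is larger.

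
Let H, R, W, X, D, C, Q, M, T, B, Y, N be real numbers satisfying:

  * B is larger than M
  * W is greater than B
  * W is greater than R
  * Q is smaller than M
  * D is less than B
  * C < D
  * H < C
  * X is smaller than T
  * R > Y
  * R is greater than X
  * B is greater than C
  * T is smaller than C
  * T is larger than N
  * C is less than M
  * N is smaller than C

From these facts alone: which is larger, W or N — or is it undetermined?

W

Chaining the given relations: N < T < C < B < W.
So W is larger.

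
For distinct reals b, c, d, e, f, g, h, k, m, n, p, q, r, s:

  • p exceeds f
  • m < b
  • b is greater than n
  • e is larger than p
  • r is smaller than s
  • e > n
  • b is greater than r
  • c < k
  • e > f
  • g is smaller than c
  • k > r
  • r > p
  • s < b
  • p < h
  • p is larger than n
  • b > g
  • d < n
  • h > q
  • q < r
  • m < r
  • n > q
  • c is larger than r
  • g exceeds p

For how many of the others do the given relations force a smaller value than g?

From g the given relations immediately reach p.
From those, f, n — 3 in total.
From those, d, q — 5 in total.
Nothing else is reachable below g; 5 in all.

5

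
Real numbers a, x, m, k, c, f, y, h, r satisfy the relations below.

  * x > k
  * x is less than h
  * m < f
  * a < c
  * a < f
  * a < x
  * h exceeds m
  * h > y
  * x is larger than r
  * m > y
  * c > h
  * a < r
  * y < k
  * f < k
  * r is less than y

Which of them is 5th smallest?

Chaining the given pairs: a < r < y < m < f < k < x < h < c.
The 5th smallest is f.

f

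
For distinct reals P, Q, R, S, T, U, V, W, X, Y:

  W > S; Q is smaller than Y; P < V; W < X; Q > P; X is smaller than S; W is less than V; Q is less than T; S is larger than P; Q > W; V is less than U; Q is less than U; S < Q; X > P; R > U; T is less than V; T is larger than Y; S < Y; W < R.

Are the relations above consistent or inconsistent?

inconsistent

We have W < X stated directly, yet also X < S < W by chaining the others — so X < W. Contradiction.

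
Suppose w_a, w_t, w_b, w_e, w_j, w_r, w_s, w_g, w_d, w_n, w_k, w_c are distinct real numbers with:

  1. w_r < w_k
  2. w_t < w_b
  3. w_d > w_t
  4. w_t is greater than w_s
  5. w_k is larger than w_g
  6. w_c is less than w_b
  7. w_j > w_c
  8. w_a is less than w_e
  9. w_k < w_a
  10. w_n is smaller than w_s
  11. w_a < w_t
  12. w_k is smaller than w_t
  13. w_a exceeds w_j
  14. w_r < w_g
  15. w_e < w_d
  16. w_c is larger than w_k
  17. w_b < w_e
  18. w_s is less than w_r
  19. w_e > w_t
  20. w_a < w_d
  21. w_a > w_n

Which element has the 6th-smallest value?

w_c

The consecutive relations fix a unique order: w_n < w_s < w_r < w_g < w_k < w_c < w_j < w_a < w_t < w_b < w_e < w_d.
The 6th smallest is w_c.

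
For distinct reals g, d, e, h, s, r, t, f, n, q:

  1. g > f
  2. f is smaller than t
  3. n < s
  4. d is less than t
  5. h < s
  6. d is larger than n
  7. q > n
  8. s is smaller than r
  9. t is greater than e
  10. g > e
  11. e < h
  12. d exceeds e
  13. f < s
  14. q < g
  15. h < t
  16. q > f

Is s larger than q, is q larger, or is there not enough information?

undetermined

Following every chain through s: above s we get r; below s we get n, f, e, h.
q is not reached, and no chain runs the other way from q to s.
So the given relations leave the order of s and q undetermined.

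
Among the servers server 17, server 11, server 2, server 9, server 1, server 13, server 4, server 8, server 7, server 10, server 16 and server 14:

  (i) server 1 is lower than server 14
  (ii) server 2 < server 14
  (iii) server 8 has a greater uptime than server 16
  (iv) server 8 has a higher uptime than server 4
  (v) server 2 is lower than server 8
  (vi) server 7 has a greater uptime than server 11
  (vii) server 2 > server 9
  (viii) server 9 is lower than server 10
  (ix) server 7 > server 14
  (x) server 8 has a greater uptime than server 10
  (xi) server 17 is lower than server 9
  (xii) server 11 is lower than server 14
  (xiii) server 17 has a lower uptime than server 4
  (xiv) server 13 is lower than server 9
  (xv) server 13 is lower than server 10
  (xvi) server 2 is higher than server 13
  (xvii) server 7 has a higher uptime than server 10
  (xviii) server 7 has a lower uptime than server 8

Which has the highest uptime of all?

server 8

Chaining downward from server 8: directly below it, server 16, server 2, server 4, server 10, server 7; then server 17, server 11, server 13, server 9, server 14; then server 1.
That covers every other element, and nothing is given above server 8, so server 8 is the highest uptime.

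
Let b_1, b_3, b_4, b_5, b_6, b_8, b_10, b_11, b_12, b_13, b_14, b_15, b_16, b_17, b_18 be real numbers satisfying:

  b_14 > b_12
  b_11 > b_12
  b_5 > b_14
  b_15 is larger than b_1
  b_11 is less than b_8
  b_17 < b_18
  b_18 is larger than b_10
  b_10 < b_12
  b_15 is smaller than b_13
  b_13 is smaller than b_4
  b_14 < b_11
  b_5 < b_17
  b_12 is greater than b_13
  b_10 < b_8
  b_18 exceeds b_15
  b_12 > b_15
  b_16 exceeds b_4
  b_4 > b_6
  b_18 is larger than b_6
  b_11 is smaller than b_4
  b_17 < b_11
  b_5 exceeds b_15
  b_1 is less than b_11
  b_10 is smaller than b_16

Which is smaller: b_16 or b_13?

b_13

b_13 < b_12 and b_12 < b_14 give b_13 < b_14.
With b_14 < b_5: b_13 < b_12 < b_14 < b_5.
Then b_5 < b_17 extends the chain to b_17.
With b_17 < b_11: b_13 < b_12 < b_14 < b_5 < b_17 < b_11.
With b_11 < b_4: b_13 < b_12 < b_14 < b_5 < b_17 < b_11 < b_4.
Then b_4 < b_16 extends the chain to b_16.
So b_13 < b_16; b_13 is the smaller of the two.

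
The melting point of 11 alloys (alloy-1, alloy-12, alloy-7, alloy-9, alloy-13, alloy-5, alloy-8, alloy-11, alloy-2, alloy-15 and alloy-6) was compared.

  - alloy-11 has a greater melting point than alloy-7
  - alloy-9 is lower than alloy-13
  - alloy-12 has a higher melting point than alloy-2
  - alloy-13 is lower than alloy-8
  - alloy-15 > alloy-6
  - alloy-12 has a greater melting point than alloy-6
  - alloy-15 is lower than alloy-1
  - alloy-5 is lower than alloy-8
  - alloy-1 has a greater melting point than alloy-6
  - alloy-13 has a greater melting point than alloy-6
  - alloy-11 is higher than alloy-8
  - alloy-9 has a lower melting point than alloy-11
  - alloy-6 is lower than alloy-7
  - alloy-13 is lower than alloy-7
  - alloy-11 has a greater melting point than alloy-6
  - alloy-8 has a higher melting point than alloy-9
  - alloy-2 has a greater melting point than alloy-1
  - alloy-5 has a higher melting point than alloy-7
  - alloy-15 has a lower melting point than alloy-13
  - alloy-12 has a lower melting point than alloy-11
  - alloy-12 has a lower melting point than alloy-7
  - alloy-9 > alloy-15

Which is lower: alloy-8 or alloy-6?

alloy-6

alloy-6 < alloy-15 < alloy-1 < alloy-2 < alloy-12 < alloy-7 < alloy-5 < alloy-8, by transitivity through alloy-15, alloy-1, alloy-2, alloy-12, alloy-7, alloy-5.
So alloy-6 < alloy-8; alloy-6 is the lower of the two.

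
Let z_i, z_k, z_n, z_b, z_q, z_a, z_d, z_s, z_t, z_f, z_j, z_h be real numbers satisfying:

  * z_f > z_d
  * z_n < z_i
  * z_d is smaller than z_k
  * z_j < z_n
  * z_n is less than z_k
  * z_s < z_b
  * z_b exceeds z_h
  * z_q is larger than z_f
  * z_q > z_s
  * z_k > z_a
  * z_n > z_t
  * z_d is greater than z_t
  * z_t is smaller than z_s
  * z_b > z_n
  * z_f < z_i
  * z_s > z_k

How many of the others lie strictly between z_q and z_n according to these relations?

Chaining upward from z_n reaches: z_k, z_s, z_i, z_b.
Chaining downward from z_q reaches: z_j, z_t, z_d, z_a, z_k, z_s, z_f.
Strictly between z_n and z_q are those in both lists: z_k, z_s — 2 elements.

2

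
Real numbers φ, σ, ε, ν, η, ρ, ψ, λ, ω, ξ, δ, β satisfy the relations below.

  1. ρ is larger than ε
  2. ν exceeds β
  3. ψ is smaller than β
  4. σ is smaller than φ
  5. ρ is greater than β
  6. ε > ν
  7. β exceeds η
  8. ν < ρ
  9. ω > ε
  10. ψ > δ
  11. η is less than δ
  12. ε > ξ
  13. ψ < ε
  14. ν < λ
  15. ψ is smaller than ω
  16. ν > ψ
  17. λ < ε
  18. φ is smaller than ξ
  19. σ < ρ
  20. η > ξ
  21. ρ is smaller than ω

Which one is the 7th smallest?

The consecutive relations fix a unique order: σ < φ < ξ < η < δ < ψ < β < ν < λ < ε < ρ < ω.
Counting 7 from the smallest end gives β.

β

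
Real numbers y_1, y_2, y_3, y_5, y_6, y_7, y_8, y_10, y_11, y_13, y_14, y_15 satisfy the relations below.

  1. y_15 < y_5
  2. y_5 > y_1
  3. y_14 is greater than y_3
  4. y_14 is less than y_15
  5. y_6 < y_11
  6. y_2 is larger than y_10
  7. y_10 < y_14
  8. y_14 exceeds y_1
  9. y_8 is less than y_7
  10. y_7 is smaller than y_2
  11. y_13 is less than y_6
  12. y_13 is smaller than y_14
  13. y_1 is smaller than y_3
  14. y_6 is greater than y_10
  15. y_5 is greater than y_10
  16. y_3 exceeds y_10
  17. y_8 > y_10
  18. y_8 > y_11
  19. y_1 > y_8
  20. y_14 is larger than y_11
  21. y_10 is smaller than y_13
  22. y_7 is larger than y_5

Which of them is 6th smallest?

y_1

Chaining the given pairs: y_10 < y_13 < y_6 < y_11 < y_8 < y_1 < y_3 < y_14 < y_15 < y_5 < y_7 < y_2.
Counting 6 from the smallest end gives y_1.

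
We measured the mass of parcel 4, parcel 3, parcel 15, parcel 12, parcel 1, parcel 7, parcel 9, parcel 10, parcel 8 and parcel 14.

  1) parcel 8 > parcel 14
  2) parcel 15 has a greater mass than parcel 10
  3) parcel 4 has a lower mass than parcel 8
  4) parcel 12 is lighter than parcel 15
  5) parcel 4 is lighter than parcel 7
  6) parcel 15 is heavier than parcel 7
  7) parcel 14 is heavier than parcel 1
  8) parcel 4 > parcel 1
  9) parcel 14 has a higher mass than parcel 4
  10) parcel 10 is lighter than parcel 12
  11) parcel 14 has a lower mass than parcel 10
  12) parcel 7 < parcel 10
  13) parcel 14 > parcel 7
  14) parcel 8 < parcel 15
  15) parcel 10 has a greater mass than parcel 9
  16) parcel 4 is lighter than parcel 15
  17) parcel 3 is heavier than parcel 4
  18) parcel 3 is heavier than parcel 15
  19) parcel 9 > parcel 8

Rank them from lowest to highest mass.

parcel 1 < parcel 4 < parcel 7 < parcel 14 < parcel 8 < parcel 9 < parcel 10 < parcel 12 < parcel 15 < parcel 3

Each adjacent pair is fixed by a given relation: parcel 1 < parcel 4; parcel 4 < parcel 7; parcel 7 < parcel 14; parcel 14 < parcel 8; parcel 8 < parcel 9; parcel 9 < parcel 10; parcel 10 < parcel 12; parcel 12 < parcel 15; parcel 15 < parcel 3. Chaining them end to end gives the full order.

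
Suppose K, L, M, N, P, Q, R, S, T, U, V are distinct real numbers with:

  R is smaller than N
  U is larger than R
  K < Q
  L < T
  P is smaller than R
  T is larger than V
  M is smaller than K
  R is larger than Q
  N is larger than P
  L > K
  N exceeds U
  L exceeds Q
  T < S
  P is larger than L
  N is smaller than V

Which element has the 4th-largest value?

The consecutive relations fix a unique order: M < K < Q < L < P < R < U < N < V < T < S.
The 4th largest is N.

N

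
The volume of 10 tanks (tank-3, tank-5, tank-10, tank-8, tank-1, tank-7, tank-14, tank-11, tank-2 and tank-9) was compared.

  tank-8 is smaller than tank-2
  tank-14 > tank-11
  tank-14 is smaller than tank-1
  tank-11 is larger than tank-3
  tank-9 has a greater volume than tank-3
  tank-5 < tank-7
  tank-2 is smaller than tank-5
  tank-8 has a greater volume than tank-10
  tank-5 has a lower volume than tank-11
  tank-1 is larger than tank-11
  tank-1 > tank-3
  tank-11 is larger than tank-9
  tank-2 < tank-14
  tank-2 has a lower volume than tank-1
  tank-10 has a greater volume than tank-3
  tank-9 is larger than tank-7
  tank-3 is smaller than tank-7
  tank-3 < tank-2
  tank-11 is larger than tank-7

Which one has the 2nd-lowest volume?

tank-10

Chaining the given pairs: tank-3 < tank-10 < tank-8 < tank-2 < tank-5 < tank-7 < tank-9 < tank-11 < tank-14 < tank-1.
The 2nd smallest is tank-10.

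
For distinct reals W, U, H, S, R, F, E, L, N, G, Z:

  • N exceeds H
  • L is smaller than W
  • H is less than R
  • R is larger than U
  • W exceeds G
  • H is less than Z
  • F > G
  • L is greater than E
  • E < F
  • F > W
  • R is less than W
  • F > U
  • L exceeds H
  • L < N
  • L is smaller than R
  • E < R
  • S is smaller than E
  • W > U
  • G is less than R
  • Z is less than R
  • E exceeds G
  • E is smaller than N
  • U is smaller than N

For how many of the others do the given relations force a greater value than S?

6

From S the given relations immediately reach E.
From those, L, R, N, F — 5 in total.
From those, W — 6 in total.
No other element is forced above S by the given relations, so the count is 6.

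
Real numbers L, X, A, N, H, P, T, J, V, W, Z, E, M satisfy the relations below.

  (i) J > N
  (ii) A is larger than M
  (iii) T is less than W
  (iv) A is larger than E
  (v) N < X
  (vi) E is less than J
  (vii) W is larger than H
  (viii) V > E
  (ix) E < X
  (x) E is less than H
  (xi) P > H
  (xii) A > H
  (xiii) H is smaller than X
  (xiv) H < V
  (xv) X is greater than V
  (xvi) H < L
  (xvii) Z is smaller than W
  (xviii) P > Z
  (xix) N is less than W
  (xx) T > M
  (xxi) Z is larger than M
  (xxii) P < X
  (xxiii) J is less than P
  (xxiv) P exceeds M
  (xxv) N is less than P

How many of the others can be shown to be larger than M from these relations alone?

The elements the relations force above M are T, Z, P, W, X, A — no chain reaches any other.
That is 6.

6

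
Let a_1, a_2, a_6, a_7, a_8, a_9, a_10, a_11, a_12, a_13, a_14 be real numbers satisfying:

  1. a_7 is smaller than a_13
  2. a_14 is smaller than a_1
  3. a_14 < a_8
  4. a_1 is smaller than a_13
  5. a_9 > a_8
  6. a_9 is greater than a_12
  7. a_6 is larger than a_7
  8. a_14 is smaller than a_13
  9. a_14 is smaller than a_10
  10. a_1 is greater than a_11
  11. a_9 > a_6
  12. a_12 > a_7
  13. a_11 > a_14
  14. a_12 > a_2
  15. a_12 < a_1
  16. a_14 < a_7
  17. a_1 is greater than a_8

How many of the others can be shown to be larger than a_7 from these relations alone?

5

From a_7 the given relations immediately reach a_12, a_6, a_13.
From those, a_1, a_9 — 5 in total.
No other element is forced above a_7 by the given relations, so the count is 5.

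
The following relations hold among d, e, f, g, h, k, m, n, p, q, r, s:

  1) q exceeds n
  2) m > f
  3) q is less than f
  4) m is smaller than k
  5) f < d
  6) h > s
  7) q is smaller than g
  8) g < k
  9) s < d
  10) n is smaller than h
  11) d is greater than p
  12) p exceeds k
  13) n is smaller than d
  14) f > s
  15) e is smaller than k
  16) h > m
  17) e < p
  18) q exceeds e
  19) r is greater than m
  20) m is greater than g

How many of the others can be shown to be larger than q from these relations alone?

From q the given relations immediately reach g, f.
From those, m, k, d — 5 in total.
From those, r, h, p — 8 in total.
No other element is forced above q by the given relations, so the count is 8.

8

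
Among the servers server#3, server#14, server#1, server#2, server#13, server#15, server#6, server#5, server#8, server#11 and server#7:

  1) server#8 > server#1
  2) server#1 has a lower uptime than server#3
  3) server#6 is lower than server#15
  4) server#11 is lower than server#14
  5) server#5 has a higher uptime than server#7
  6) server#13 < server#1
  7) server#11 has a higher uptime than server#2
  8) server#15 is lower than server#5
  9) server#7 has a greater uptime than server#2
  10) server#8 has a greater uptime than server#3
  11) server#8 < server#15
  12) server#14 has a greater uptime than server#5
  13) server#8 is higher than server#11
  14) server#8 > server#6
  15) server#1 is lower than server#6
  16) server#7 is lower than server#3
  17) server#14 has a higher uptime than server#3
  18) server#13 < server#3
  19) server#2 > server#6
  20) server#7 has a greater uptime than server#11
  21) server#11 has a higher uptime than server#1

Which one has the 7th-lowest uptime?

server#3

Chaining the given pairs: server#13 < server#1 < server#6 < server#2 < server#11 < server#7 < server#3 < server#8 < server#15 < server#5 < server#14.
Counting 7 from the smallest end gives server#3.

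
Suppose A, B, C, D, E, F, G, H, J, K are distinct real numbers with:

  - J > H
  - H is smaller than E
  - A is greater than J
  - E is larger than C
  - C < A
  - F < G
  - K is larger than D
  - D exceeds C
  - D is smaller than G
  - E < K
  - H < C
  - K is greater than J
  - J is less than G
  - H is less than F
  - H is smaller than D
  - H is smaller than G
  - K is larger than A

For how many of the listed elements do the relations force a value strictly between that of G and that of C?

1

Chaining upward from C reaches: D, E, A, K.
Chaining downward from G reaches: H, D, F, J.
Strictly between C and G are those in both lists: D — 1 element.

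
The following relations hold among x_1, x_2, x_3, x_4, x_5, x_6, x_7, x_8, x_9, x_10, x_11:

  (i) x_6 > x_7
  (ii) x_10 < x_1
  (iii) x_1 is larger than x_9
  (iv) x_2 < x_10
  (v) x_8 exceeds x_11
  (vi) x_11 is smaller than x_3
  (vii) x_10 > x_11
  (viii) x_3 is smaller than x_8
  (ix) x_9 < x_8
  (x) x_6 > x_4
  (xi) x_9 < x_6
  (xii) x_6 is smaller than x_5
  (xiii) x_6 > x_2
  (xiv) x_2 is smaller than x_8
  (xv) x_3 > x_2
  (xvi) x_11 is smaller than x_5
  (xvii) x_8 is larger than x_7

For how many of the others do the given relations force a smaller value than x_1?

Directly below x_1: x_9, x_10.
One step further: x_11, x_2 (4 so far).
Nothing else is reachable below x_1; 4 in all.

4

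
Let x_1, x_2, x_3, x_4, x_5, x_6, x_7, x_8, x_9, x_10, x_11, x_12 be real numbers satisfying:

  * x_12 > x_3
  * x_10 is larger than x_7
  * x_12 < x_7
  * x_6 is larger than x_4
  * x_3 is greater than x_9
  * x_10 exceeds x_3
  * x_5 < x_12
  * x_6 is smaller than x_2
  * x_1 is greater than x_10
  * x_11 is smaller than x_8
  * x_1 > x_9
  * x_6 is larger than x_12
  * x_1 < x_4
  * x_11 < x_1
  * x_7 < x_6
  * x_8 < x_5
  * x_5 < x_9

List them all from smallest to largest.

Nothing is placed below x_11, so it is least; from there x_11 < x_8; x_8 < x_5; x_5 < x_9; x_9 < x_3; x_3 < x_12; x_12 < x_7; x_7 < x_10; x_10 < x_1; x_1 < x_4; x_4 < x_6; x_6 < x_2, each given directly.

x_11 < x_8 < x_5 < x_9 < x_3 < x_12 < x_7 < x_10 < x_1 < x_4 < x_6 < x_2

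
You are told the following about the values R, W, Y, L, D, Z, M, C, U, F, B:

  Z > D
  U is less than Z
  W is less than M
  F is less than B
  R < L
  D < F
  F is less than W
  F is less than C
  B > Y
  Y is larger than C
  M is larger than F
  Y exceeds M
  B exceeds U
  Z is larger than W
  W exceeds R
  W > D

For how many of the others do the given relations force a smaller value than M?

The elements the relations force below M are R, D, F, W — no chain reaches any other.
That is 4.

4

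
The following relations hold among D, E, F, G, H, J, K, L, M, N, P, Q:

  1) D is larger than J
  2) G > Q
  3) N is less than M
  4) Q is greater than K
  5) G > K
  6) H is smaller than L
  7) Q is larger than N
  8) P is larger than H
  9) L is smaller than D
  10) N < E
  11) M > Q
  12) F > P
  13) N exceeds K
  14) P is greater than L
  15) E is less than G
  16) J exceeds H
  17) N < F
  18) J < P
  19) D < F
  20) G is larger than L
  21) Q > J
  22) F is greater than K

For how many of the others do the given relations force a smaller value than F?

7

The elements the relations force below F are K, H, L, N, J, P, D — no chain reaches any other.
That is 7.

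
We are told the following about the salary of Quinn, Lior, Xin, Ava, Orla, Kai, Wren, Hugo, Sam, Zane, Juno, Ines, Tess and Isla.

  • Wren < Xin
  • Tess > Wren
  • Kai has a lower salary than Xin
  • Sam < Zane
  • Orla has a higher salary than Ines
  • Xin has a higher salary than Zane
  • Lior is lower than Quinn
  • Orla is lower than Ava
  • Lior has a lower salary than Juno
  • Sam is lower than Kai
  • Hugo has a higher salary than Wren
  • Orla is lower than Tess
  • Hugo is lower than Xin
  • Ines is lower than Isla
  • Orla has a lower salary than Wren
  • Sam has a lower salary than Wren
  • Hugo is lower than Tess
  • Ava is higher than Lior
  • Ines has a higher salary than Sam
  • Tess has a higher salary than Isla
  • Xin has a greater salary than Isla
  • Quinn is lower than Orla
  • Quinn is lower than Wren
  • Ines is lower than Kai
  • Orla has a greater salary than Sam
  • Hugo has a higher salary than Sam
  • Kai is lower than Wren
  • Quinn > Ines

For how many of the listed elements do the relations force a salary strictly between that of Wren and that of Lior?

The relations place Lior below Wren. An element lies strictly between them when it is forced above Lior and also forced below Wren.
Above Lior: {Juno, Quinn, Orla, Hugo, Tess, Ava, Xin}. Below Wren: {Sam, Ines, Quinn, Kai, Orla}.
Intersection: {Quinn, Orla} — 2.

2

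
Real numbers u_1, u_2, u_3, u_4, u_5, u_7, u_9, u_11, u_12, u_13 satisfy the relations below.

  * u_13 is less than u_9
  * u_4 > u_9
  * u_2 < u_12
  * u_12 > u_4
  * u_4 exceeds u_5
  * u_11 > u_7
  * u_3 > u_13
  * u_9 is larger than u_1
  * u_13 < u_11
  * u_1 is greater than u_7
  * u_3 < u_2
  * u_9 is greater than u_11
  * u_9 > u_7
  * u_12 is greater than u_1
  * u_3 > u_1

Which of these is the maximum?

u_12

Chaining downward from u_12: directly below it, u_1, u_2, u_4; then u_7, u_3, u_5, u_9; then u_13, u_11.
That covers every other element, and nothing is given above u_12, so u_12 is the maximum.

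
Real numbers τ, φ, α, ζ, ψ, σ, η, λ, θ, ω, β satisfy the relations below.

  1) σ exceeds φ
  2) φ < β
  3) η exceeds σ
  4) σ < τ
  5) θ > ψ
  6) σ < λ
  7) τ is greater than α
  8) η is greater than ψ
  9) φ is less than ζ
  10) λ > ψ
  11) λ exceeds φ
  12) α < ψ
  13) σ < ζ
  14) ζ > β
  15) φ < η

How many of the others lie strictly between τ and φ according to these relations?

1

Chaining upward from φ reaches: β, σ, η, ζ, λ.
Chaining downward from τ reaches: α, σ.
Strictly between φ and τ are those in both lists: σ — 1 element.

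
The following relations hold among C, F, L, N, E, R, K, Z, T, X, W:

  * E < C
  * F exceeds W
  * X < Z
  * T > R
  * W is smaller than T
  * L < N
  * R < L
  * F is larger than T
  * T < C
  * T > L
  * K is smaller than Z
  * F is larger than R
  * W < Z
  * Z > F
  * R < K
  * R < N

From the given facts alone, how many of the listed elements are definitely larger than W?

The elements the relations force above W are T, C, F, Z — no chain reaches any other.
That is 4.

4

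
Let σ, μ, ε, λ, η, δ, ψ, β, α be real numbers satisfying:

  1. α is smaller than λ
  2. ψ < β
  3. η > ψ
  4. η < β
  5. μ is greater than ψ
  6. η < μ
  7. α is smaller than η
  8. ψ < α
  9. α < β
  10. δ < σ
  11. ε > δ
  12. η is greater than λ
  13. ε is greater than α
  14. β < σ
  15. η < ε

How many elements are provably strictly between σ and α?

3

Chaining upward from α reaches: λ, η, ε, β, μ.
Chaining downward from σ reaches: ψ, λ, η, δ, β.
Strictly between α and σ are those in both lists: λ, η, β — 3 elements.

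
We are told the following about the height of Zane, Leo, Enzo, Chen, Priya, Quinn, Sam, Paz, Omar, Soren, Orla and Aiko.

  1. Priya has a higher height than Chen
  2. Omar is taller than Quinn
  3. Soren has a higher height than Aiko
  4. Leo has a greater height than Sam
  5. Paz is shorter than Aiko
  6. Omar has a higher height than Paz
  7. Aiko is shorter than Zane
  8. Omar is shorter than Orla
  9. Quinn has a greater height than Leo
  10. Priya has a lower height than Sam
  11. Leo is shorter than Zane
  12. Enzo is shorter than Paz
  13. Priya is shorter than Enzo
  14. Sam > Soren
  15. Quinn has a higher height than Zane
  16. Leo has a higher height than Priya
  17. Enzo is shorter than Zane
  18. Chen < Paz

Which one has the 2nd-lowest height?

Piecing the relations together gives one ordering: Chen < Priya < Enzo < Paz < Aiko < Soren < Sam < Leo < Zane < Quinn < Omar < Orla.
Counting 2 from the smallest end gives Priya.

Priya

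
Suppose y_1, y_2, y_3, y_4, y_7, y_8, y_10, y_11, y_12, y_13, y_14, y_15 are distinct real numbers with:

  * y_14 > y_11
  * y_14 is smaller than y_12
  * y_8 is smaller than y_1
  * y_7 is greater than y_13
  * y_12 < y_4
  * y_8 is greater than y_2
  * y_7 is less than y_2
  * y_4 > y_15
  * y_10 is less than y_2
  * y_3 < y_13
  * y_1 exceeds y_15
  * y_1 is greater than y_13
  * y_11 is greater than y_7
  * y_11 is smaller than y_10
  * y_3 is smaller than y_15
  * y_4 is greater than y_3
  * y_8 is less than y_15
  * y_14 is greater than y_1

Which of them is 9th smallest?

y_1

Piecing the relations together gives one ordering: y_3 < y_13 < y_7 < y_11 < y_10 < y_2 < y_8 < y_15 < y_1 < y_14 < y_12 < y_4.
Counting 9 from the smallest end gives y_1.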